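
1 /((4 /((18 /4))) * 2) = 0.56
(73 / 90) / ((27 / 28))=0.84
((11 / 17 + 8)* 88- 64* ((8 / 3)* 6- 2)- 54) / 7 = -3214 / 119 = -27.01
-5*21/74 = -105/74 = -1.42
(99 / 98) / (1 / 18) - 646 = -30763 / 49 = -627.82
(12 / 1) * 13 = 156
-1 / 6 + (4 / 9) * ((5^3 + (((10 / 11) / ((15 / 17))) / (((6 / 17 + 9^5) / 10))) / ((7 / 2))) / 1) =231191241053 / 4173962562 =55.39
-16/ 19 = -0.84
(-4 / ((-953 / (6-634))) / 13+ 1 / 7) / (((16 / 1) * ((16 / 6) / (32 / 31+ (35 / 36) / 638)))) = -3823836895 / 2634558710784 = -0.00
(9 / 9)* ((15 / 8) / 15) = 1 / 8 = 0.12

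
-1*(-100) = 100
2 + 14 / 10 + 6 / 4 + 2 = 69 / 10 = 6.90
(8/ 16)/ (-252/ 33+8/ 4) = -11/ 124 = -0.09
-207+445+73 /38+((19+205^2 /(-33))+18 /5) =-6338743 /6270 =-1010.96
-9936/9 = -1104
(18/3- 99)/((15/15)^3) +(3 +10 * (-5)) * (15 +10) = -1268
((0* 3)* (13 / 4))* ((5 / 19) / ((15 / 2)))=0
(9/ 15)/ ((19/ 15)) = 9/ 19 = 0.47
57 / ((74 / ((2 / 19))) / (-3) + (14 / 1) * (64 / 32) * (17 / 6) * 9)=171 / 1439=0.12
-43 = -43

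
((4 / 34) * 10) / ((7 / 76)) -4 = 1044 / 119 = 8.77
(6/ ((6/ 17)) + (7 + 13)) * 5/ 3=185/ 3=61.67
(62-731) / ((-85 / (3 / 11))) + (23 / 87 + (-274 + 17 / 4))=-86986799 / 325380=-267.34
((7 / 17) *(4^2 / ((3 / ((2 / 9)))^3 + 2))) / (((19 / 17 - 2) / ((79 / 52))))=-17696 / 3841305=-0.00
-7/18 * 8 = -28/9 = -3.11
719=719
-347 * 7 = -2429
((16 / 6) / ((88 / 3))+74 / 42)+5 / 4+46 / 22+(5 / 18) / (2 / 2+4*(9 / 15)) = 248599 / 47124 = 5.28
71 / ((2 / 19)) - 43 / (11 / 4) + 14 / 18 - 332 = 64873 / 198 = 327.64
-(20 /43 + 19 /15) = -1117 /645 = -1.73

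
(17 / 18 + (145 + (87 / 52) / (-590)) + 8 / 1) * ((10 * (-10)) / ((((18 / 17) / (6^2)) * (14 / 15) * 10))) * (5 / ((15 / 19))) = -68647766555 / 193284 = -355165.28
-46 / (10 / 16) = -368 / 5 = -73.60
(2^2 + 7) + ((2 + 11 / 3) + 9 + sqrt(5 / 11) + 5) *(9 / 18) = sqrt(55) / 22 + 125 / 6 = 21.17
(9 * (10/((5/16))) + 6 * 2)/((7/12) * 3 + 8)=400/13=30.77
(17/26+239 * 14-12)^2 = 7517063401/676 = 11119916.27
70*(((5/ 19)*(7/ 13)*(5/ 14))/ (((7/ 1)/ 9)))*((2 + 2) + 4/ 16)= 19125/ 988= 19.36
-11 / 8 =-1.38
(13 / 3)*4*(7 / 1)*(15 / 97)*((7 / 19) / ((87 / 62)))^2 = 342807920 / 265043673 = 1.29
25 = 25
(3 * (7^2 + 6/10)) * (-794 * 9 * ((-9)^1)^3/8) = 484477362/5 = 96895472.40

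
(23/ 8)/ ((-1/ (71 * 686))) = -560119/ 4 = -140029.75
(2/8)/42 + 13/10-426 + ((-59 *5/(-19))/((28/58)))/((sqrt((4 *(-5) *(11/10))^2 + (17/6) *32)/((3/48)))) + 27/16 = -710651/1680 + 8555 *sqrt(1293)/3668672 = -422.92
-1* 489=-489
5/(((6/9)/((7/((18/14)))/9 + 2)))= 1055/54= 19.54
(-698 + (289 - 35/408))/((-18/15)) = 834535/2448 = 340.90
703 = 703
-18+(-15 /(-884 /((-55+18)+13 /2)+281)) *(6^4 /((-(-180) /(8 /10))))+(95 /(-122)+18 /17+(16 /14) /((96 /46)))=-3992212856 /228767385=-17.45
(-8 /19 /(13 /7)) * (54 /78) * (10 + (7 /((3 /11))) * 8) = -33.80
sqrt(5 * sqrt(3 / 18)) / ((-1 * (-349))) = sqrt(5) * 6^(3 / 4) / 2094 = 0.00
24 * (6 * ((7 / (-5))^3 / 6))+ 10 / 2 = -60.86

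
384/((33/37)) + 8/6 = 14252/33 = 431.88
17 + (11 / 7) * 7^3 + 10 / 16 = 4453 / 8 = 556.62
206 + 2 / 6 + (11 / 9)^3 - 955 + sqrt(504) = -544447 / 729 + 6 * sqrt(14) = -724.39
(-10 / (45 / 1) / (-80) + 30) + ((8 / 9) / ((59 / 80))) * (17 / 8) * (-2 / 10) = 208793 / 7080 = 29.49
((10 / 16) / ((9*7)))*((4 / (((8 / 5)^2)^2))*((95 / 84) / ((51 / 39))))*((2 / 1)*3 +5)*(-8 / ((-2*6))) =42453125 / 1105477632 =0.04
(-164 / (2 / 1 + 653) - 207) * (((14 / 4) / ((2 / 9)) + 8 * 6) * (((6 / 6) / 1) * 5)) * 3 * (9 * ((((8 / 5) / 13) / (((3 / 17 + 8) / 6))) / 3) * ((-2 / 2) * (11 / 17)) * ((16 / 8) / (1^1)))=16449520824 / 236717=69490.24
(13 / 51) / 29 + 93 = 137560 / 1479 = 93.01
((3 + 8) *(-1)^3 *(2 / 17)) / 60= -11 / 510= -0.02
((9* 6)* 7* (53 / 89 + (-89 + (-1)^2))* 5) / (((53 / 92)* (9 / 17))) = -2554934760 / 4717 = -541644.00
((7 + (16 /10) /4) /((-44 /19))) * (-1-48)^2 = -7672.29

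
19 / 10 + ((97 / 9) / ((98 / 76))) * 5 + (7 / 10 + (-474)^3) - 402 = -234825403447 / 2205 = -106496781.61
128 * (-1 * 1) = -128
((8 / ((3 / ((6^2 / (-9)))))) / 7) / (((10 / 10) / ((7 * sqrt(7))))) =-32 * sqrt(7) / 3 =-28.22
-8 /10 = -4 /5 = -0.80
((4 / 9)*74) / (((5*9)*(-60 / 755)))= -11174 / 1215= -9.20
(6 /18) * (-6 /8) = -0.25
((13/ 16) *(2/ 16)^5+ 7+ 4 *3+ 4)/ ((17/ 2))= 12058637/ 4456448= 2.71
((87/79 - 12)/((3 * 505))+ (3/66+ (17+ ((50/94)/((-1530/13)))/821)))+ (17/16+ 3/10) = 762779881089199/41453727012720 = 18.40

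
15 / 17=0.88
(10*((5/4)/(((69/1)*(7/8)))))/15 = 20/1449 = 0.01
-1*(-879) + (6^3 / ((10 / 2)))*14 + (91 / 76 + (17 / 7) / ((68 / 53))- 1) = 988117 / 665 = 1485.89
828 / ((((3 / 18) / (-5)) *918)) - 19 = -783 / 17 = -46.06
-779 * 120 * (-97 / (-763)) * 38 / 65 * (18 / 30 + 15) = -413480736 / 3815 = -108382.89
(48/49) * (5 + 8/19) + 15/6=7.81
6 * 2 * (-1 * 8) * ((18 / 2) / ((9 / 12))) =-1152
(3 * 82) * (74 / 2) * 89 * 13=10531014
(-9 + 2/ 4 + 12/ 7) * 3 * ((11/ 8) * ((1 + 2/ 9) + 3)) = -19855/ 168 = -118.18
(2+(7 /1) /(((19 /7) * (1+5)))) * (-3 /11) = -277 /418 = -0.66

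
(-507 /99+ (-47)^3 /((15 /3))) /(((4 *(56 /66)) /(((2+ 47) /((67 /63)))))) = -377827191 /1340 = -281960.59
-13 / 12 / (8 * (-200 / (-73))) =-0.05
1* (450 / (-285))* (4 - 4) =0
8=8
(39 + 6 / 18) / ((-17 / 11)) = -25.45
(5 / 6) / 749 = 0.00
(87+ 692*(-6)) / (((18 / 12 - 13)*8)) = 4065 / 92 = 44.18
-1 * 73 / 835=-73 / 835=-0.09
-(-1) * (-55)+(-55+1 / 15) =-1649 / 15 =-109.93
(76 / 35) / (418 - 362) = 19 / 490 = 0.04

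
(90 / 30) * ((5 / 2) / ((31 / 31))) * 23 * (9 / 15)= 207 / 2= 103.50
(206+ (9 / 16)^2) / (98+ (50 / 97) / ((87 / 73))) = 445722663 / 212652032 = 2.10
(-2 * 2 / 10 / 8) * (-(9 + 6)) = 3 / 4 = 0.75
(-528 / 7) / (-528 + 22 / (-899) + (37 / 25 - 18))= 0.14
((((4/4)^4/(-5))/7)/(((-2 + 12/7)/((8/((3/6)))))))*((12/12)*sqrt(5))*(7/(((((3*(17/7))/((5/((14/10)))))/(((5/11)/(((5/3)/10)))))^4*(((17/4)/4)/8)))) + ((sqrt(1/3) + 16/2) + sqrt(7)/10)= sqrt(7)/10 + sqrt(3)/3 + 8 + 5600000000000*sqrt(5)/20788126337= 611.20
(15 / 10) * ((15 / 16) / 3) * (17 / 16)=255 / 512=0.50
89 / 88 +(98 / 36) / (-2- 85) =67531 / 68904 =0.98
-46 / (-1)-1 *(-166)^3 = 4574342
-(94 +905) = -999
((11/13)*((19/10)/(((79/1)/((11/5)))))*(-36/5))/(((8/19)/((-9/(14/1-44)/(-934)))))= 1179387/4796090000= 0.00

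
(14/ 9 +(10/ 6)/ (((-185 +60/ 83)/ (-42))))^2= 57942544/ 15468489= 3.75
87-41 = 46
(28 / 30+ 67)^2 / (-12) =-1038361 / 2700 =-384.58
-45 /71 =-0.63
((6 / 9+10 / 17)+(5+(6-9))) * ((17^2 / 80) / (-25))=-1411 / 3000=-0.47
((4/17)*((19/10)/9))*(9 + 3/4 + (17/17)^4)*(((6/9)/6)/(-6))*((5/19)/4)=-43/66096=-0.00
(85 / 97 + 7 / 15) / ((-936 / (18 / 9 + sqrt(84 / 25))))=-977 / 340470 - 977 * sqrt(21) / 1702350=-0.01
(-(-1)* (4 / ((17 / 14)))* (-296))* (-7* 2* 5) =1160320 / 17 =68254.12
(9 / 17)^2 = 81 / 289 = 0.28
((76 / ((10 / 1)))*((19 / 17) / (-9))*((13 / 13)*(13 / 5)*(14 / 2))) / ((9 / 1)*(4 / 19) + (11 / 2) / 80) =-8.75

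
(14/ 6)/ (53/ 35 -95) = -245/ 9816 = -0.02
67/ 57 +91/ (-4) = -4919/ 228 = -21.57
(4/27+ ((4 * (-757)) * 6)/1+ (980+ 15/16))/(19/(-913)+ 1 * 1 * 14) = -6778794011/5513616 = -1229.46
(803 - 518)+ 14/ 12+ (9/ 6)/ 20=286.24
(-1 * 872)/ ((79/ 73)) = -63656/ 79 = -805.77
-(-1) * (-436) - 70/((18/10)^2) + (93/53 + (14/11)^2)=-235951337/519453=-454.23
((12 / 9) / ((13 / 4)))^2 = 256 / 1521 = 0.17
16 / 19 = 0.84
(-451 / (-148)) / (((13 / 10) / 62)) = 69905 / 481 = 145.33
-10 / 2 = -5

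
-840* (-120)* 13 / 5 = 262080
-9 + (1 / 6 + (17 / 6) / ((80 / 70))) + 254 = 11887 / 48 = 247.65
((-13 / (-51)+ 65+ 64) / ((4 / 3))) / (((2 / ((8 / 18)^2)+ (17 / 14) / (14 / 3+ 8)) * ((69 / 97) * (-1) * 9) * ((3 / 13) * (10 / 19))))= -21005717824 / 1722110625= -12.20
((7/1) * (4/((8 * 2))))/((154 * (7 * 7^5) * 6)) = 1/62118672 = 0.00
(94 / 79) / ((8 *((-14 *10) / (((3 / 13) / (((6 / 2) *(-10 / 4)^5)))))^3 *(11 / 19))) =114304 / 2498066707611083984375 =0.00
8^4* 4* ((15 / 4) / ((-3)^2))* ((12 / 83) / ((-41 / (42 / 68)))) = -14.87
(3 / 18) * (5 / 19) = 5 / 114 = 0.04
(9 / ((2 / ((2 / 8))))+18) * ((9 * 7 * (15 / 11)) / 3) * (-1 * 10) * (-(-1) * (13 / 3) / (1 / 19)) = -19840275 / 44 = -450915.34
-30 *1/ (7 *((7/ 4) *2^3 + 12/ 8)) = -60/ 217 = -0.28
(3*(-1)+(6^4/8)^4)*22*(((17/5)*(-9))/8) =-1159162098039/20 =-57958104901.95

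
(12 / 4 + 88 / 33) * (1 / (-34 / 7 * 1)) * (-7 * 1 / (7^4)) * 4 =0.01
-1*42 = -42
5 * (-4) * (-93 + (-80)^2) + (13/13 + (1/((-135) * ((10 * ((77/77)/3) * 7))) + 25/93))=-12317447131/97650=-126138.73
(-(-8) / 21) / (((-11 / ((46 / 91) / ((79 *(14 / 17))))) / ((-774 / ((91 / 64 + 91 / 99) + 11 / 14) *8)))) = 3718766592 / 6978743317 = 0.53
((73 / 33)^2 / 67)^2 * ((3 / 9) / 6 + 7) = 3606576607 / 95824788642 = 0.04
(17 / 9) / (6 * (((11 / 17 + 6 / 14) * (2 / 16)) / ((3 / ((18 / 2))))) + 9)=2023 / 12231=0.17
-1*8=-8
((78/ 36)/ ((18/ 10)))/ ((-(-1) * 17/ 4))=130/ 459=0.28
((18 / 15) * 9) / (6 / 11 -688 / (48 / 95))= -1782 / 224585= -0.01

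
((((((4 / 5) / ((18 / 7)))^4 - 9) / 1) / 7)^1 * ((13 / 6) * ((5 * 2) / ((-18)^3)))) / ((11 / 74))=17733127529 / 552432919500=0.03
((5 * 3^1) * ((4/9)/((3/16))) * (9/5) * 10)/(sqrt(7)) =640 * sqrt(7)/7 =241.90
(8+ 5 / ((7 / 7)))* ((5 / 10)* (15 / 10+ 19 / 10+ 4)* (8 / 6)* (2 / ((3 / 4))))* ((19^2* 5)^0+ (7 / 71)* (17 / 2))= 111592 / 355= 314.34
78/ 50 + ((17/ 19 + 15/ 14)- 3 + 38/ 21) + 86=88.34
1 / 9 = 0.11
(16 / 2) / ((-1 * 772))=-2 / 193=-0.01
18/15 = 6/5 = 1.20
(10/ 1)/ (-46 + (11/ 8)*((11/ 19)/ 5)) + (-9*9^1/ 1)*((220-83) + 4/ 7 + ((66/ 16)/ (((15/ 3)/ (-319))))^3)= 3292011097708881497/ 2229696000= 1476439432.87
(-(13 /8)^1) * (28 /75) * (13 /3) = -1183 /450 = -2.63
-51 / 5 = -10.20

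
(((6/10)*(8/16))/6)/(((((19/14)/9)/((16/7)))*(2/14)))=504/95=5.31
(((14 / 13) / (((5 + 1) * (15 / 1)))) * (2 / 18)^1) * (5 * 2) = 14 / 1053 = 0.01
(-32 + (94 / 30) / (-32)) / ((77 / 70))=-15407 / 528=-29.18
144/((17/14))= 2016/17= 118.59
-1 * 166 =-166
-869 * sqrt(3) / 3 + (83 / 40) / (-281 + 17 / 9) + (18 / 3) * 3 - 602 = -58681067 / 100480 - 869 * sqrt(3) / 3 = -1085.72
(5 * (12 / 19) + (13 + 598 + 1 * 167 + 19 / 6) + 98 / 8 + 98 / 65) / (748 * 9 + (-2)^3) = 11827579 / 99649680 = 0.12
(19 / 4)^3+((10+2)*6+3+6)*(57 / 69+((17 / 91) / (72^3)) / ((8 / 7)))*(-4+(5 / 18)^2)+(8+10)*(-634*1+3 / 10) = -206451728090437 / 17856184320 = -11561.92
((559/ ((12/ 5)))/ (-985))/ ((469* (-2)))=559/ 2217432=0.00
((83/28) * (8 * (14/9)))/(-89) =-332/801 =-0.41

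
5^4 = 625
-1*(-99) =99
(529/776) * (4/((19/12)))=1.72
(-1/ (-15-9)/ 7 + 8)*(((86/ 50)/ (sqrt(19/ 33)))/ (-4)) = -11567*sqrt(627)/ 63840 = -4.54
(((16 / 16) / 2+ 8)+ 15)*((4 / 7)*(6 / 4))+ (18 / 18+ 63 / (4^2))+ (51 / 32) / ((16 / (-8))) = 10879 / 448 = 24.28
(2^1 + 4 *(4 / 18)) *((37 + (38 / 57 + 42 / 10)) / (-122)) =-8164 / 8235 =-0.99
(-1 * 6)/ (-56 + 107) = -2/ 17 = -0.12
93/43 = 2.16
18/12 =3/2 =1.50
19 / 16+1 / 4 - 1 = 7 / 16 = 0.44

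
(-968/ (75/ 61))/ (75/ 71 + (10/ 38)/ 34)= -2708295568/ 3660375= -739.90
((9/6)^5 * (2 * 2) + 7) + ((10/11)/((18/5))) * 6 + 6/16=5183/132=39.27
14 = 14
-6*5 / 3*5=-50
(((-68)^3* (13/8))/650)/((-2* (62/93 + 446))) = 14739/16750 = 0.88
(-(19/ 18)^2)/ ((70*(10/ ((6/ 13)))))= -361/ 491400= -0.00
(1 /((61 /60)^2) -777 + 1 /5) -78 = -15885554 /18605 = -853.83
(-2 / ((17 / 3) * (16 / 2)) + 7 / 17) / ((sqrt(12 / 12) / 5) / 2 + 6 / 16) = 250 / 323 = 0.77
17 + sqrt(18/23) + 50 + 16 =3 * sqrt(46)/23 + 83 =83.88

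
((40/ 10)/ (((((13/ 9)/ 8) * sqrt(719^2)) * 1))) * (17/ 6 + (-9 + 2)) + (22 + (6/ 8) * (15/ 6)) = 23.75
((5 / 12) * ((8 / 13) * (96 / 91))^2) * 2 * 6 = 2949120 / 1399489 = 2.11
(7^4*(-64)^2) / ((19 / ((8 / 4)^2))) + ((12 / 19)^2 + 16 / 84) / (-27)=423788097164 / 204687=2070420.19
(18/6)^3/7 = 27/7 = 3.86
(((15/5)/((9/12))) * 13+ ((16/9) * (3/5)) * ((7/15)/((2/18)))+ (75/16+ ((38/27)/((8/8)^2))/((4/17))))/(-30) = -725209/324000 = -2.24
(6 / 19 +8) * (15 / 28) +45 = 13155 / 266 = 49.45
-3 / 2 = -1.50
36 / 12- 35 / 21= 4 / 3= 1.33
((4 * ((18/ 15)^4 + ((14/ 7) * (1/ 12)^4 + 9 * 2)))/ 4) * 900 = 130077553/ 7200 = 18066.33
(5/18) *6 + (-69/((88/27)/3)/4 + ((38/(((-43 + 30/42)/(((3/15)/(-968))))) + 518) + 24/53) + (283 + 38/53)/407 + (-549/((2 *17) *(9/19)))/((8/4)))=472334134177/968106480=487.89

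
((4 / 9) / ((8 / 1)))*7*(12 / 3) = 14 / 9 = 1.56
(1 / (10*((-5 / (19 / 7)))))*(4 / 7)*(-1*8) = 304 / 1225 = 0.25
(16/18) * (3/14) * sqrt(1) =4/21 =0.19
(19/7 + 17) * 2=276/7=39.43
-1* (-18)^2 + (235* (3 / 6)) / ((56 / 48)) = -1563 / 7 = -223.29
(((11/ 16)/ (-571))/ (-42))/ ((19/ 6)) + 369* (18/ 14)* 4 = 2305889867/ 1215088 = 1897.71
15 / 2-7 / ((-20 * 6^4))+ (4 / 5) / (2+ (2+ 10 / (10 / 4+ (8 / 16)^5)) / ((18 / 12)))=143464499 / 18792000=7.63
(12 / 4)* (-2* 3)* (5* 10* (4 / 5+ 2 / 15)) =-840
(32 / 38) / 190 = 8 / 1805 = 0.00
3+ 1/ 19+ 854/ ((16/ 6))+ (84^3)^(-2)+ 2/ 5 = 10803029243747423/ 33373313003520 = 323.70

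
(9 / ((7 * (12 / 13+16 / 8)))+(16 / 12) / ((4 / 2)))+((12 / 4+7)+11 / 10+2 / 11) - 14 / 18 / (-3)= 2497963 / 197505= 12.65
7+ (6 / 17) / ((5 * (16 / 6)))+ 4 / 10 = 505 / 68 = 7.43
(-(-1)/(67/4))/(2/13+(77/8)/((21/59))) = 0.00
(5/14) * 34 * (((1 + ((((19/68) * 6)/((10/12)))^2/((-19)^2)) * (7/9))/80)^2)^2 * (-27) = -18596759388507/2244039617968750000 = -0.00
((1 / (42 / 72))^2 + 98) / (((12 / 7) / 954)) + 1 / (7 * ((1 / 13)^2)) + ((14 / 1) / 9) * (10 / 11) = 38945204 / 693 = 56197.99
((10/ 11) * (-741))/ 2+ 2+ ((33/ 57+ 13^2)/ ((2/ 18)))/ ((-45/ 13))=-810631/ 1045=-775.72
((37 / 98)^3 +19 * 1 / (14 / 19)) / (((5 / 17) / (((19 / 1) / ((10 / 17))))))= 133540905851 / 47059600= 2837.70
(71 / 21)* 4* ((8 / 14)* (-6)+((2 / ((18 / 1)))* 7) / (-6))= -190990 / 3969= -48.12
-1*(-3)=3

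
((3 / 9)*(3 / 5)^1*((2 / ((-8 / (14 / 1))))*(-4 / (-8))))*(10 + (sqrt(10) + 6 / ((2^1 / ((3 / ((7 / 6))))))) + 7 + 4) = -201 / 20 - 7*sqrt(10) / 20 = -11.16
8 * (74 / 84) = 148 / 21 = 7.05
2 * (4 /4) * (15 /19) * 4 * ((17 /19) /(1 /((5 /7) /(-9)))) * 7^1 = -3400 /1083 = -3.14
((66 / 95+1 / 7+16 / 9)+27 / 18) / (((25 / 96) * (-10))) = -394088 / 249375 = -1.58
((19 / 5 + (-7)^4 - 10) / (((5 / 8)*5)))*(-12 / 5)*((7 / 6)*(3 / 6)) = -670544 / 625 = -1072.87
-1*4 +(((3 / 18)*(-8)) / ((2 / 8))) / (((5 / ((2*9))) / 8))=-788 / 5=-157.60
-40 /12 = -10 /3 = -3.33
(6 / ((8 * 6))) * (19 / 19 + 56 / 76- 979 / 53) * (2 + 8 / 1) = -21065 / 1007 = -20.92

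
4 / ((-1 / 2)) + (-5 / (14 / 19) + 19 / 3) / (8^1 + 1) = -3043 / 378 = -8.05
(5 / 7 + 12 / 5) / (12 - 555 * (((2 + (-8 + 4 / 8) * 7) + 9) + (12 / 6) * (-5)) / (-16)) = -3488 / 1987335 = -0.00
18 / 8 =9 / 4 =2.25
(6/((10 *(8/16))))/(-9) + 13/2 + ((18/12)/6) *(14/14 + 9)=133/15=8.87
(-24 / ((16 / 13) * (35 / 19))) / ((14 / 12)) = -2223 / 245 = -9.07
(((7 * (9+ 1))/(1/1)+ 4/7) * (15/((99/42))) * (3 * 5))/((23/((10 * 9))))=6669000/253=26359.68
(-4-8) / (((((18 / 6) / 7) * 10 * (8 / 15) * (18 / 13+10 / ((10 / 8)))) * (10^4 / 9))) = -2457 / 4880000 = -0.00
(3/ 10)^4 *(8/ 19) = 81/ 23750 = 0.00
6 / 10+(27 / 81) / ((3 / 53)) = 292 / 45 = 6.49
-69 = -69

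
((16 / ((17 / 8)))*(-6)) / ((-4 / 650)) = 124800 / 17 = 7341.18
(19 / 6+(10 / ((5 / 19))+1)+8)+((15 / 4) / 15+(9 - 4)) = 665 / 12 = 55.42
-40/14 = -20/7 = -2.86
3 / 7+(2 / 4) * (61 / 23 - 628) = -100543 / 322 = -312.25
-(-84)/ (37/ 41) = 3444/ 37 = 93.08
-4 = -4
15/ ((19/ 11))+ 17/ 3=14.35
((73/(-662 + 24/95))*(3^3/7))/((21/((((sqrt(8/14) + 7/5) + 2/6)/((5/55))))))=-0.55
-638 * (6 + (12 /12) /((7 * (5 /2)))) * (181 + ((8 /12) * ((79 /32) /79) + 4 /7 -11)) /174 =-3788.77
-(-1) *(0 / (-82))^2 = 0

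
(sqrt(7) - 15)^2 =(15 - sqrt(7))^2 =152.63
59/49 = 1.20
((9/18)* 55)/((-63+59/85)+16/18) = -0.45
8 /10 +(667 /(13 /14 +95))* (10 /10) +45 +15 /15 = 360952 /6715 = 53.75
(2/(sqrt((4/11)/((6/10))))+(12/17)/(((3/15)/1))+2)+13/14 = sqrt(165)/5+1537/238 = 9.03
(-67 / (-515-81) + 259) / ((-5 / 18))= -1389879 / 1490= -932.80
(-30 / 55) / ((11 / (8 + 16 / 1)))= -144 / 121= -1.19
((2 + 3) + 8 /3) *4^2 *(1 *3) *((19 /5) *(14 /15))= 97888 /75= 1305.17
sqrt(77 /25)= 1.75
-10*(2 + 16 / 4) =-60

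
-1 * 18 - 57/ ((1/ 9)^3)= -41571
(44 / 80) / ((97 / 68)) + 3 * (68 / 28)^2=429658 / 23765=18.08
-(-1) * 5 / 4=5 / 4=1.25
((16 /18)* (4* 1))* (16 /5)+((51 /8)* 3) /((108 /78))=18137 /720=25.19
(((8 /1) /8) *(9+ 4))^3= 2197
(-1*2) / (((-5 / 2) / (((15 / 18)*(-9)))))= -6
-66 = -66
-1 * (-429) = 429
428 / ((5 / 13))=5564 / 5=1112.80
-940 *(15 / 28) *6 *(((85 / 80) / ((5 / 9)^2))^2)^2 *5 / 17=-89459652535479 / 716800000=-124804.20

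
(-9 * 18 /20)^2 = 6561 /100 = 65.61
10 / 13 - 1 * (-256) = 3338 / 13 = 256.77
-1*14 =-14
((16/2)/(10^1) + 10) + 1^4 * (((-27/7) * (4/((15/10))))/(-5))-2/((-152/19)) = 367/28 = 13.11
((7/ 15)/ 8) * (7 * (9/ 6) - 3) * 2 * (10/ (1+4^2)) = 35/ 68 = 0.51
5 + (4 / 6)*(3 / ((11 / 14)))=83 / 11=7.55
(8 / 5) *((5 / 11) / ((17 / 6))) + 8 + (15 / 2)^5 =142052533 / 5984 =23738.73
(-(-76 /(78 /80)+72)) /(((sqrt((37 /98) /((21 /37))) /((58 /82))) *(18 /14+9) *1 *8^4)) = 0.00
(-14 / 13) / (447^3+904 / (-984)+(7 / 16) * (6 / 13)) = -13776 / 1142512648247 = -0.00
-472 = -472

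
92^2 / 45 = 8464 / 45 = 188.09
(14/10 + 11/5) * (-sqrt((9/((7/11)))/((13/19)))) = -54 * sqrt(19019)/455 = -16.37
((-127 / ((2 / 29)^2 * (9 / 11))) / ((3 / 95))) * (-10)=10334566.20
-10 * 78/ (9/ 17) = -1473.33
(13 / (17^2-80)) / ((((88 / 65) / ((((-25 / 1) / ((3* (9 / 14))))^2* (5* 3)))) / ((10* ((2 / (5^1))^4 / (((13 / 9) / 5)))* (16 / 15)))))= 20384000 / 186219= 109.46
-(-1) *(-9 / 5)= -9 / 5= -1.80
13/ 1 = 13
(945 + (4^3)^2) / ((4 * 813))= 5041 / 3252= 1.55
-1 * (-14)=14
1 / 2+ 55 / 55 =3 / 2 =1.50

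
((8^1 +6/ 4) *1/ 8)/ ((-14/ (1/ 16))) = -19/ 3584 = -0.01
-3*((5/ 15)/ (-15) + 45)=-2024/ 15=-134.93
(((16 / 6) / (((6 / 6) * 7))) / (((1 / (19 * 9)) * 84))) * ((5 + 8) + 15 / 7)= 4028 / 343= 11.74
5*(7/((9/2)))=70/9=7.78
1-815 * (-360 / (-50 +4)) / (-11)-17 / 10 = 579.14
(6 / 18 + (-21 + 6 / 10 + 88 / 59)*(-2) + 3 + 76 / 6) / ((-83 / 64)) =-1016064 / 24485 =-41.50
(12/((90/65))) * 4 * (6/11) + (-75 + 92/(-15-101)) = -18146/319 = -56.88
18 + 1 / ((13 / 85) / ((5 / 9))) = 2531 / 117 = 21.63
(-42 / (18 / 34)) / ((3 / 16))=-3808 / 9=-423.11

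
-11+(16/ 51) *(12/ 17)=-3115/ 289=-10.78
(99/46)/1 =99/46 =2.15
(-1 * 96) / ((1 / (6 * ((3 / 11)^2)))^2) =-279936 / 14641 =-19.12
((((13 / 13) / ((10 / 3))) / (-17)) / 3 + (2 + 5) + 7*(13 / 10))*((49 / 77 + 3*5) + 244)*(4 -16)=-2757888 / 55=-50143.42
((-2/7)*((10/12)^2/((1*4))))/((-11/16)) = 0.07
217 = 217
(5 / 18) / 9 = 5 / 162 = 0.03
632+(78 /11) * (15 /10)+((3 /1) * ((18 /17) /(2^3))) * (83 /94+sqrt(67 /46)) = 27 * sqrt(3082) /3128+45209699 /70312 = 643.47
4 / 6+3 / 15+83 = 1258 / 15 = 83.87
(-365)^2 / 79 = 133225 / 79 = 1686.39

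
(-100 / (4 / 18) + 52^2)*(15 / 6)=5635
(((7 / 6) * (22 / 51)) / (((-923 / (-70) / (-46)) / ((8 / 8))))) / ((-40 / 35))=433895 / 282438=1.54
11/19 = 0.58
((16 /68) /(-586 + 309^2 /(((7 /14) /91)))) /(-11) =-1 /812372693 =-0.00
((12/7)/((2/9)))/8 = 27/28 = 0.96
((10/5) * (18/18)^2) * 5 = 10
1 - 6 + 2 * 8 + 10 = 21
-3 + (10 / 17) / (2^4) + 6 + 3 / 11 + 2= 7943 / 1496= 5.31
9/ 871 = 0.01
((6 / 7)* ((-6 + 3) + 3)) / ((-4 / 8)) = 0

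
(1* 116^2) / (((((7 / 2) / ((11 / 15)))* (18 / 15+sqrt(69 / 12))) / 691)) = 541472.51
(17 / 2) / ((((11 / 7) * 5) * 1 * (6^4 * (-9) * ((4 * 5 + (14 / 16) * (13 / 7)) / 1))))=-119 / 27745740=-0.00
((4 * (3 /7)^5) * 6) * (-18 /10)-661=-55599623 /84035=-661.62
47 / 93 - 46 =-45.49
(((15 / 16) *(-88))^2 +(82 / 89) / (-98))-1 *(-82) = 120158469 / 17444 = 6888.24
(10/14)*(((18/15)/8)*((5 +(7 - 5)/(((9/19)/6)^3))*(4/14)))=15697/126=124.58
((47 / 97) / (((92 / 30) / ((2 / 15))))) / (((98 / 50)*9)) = 1175 / 983871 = 0.00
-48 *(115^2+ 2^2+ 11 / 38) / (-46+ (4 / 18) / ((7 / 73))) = 2209599 / 152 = 14536.84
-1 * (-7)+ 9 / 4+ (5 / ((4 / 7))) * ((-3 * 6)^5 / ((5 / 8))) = -105815771 / 4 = -26453942.75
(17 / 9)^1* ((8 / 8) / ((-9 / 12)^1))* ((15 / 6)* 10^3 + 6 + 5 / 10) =-18938 / 3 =-6312.67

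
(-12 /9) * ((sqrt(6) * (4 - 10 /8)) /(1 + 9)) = -11 * sqrt(6) /30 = -0.90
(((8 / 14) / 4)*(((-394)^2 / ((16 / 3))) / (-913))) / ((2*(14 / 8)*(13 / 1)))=-116427 / 1163162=-0.10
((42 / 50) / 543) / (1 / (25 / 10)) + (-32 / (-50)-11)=-93723 / 9050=-10.36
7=7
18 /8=9 /4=2.25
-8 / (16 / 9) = -9 / 2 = -4.50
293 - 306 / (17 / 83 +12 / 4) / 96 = 1242775 / 4256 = 292.01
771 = 771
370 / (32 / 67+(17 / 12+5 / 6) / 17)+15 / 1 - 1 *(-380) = 2783425 / 2779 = 1001.59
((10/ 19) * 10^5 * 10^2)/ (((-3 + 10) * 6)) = 50000000/ 399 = 125313.28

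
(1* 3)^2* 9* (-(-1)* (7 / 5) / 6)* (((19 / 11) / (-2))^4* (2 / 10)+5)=1131490269 / 11712800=96.60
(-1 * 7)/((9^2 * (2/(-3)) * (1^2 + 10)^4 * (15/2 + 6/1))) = 7/10673289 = 0.00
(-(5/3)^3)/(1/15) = -625/9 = -69.44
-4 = -4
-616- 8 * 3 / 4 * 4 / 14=-4324 / 7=-617.71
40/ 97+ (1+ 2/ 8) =645/ 388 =1.66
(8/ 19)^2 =64/ 361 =0.18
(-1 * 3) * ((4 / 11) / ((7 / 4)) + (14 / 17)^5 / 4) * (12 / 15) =-0.73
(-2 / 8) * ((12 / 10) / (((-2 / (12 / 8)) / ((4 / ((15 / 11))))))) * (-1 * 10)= -33 / 5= -6.60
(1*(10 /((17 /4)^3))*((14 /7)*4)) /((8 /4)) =2560 /4913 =0.52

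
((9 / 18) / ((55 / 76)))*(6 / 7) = 228 / 385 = 0.59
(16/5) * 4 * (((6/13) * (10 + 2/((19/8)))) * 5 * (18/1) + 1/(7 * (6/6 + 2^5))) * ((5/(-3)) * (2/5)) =-3289175936/855855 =-3843.15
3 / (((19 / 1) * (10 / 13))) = 39 / 190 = 0.21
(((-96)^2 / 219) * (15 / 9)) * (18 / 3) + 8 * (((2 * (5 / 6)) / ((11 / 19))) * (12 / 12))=1069240 / 2409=443.85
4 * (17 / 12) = 5.67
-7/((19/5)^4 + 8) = -4375/135321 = -0.03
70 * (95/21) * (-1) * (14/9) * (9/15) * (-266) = 707560/9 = 78617.78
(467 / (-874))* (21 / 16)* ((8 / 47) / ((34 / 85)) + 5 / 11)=-4462185 / 7229728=-0.62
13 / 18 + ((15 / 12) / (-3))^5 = 176587 / 248832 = 0.71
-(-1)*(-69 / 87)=-23 / 29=-0.79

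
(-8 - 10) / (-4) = 9 / 2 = 4.50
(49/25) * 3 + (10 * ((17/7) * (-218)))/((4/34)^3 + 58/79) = -179652898753/24988775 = -7189.34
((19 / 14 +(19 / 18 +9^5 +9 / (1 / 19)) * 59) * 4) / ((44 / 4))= 1270561.32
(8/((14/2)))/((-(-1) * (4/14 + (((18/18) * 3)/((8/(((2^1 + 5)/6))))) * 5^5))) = 128/153157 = 0.00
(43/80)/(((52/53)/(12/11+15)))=403383/45760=8.82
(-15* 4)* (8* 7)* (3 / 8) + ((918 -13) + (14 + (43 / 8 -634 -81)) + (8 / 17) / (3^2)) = -1050.57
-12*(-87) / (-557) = -1044 / 557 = -1.87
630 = 630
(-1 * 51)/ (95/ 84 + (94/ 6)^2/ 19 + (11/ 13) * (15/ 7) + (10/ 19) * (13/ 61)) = -193641084/ 60653071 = -3.19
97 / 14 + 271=3891 / 14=277.93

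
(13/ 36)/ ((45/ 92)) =299/ 405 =0.74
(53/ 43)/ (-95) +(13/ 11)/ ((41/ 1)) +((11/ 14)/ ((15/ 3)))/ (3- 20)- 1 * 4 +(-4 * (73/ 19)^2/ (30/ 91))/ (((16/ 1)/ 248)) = -69485633056123/ 24993116610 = -2780.19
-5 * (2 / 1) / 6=-5 / 3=-1.67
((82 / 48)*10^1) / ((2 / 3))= 205 / 8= 25.62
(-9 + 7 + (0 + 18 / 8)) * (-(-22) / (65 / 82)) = 451 / 65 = 6.94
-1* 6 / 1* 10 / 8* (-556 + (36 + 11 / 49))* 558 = 106587765 / 49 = 2175260.51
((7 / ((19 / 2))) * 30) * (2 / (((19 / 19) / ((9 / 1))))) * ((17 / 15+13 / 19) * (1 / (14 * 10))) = 9324 / 1805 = 5.17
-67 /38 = -1.76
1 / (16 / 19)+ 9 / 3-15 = -173 / 16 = -10.81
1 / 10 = 0.10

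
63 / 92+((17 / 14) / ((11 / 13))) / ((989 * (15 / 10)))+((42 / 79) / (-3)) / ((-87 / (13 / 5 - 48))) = 6210367729 / 10467991380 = 0.59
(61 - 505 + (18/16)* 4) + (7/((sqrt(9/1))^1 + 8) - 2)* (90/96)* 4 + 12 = -19035/44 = -432.61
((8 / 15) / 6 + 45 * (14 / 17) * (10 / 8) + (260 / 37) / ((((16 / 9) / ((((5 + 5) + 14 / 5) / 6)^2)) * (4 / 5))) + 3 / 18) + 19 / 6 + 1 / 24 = 16365703 / 226440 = 72.27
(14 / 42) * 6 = 2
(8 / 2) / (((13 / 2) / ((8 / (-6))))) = -32 / 39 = -0.82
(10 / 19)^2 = 100 / 361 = 0.28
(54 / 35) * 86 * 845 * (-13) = -1457552.57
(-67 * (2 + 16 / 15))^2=9498724 / 225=42216.55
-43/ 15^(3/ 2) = -43 * sqrt(15)/ 225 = -0.74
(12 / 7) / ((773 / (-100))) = -1200 / 5411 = -0.22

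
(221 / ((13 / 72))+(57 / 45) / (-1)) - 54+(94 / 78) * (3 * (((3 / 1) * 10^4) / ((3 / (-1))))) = -6822097 / 195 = -34985.11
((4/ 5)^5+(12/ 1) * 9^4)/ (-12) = -6561.03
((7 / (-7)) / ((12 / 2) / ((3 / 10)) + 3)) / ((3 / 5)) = -5 / 69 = -0.07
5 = 5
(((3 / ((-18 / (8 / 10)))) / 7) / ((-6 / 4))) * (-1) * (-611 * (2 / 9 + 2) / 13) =752 / 567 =1.33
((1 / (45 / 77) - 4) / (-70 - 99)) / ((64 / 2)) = 103 / 243360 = 0.00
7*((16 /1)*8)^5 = 240518168576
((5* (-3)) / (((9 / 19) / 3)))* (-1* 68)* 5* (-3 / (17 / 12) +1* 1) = -36100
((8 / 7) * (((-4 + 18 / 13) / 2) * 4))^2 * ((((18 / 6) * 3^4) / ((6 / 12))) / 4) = 4342.01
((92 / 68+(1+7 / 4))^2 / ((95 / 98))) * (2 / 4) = 3814209 / 439280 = 8.68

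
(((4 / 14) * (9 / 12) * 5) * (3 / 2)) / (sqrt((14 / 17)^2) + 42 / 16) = 1530 / 3283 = 0.47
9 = 9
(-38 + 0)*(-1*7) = 266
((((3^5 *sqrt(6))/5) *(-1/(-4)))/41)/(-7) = -243 *sqrt(6)/5740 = -0.10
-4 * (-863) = 3452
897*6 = 5382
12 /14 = 6 /7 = 0.86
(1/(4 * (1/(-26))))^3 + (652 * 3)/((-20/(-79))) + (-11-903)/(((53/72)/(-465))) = 1239826139/2120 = 584823.65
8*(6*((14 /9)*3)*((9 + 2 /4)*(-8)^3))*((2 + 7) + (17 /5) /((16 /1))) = -50186752 /5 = -10037350.40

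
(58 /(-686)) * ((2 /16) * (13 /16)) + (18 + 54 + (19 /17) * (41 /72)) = 72.63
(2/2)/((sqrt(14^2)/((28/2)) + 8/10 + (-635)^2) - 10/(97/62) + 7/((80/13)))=1552/625799839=0.00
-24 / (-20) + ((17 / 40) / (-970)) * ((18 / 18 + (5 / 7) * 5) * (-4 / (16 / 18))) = 1.21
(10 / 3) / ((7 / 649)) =6490 / 21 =309.05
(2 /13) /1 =2 /13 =0.15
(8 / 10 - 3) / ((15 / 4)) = -44 / 75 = -0.59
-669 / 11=-60.82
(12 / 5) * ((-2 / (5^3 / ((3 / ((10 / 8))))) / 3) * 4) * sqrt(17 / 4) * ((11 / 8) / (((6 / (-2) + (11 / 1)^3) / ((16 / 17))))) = -264 * sqrt(17) / 4409375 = -0.00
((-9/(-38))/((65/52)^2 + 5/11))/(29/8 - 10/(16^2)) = 11264/343995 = 0.03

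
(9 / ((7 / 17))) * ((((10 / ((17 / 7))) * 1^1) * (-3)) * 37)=-9990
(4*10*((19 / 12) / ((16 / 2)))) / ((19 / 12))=5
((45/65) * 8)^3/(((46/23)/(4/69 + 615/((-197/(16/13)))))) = -41599484928/129409891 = -321.46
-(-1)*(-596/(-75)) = 596/75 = 7.95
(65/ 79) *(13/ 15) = 169/ 237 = 0.71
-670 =-670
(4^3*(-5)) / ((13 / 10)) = -246.15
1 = 1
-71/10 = -7.10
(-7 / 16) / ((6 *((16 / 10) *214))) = -35 / 164352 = -0.00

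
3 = 3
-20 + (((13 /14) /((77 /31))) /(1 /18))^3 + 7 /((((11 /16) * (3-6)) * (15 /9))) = 221314803267 /782954095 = 282.67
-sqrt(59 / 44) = -sqrt(649) / 22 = -1.16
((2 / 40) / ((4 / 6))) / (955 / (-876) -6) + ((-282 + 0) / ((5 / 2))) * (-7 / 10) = 24517743 / 310550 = 78.95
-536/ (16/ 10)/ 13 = -335/ 13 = -25.77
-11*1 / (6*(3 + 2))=-11 / 30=-0.37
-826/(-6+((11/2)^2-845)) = 472/469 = 1.01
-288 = -288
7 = 7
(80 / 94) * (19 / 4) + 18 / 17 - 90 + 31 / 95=-6419461 / 75905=-84.57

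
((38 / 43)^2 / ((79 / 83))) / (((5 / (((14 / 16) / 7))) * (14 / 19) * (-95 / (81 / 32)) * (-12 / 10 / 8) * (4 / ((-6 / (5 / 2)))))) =-2427003 / 817997600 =-0.00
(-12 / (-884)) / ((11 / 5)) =15 / 2431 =0.01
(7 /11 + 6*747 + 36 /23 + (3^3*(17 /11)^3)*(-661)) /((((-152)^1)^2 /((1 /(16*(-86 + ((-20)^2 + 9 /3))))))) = -0.00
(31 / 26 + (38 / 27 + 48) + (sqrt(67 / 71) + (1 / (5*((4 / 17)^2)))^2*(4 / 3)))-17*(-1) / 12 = sqrt(4757) / 71 + 38984357 / 561600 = 70.39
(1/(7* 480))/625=1/2100000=0.00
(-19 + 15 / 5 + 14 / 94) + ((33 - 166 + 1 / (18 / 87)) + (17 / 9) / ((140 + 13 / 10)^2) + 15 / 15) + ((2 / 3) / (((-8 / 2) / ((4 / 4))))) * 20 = -247201037797 / 1689097374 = -146.35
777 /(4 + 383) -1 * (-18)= 2581 /129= 20.01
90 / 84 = 15 / 14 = 1.07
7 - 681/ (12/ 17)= -3831/ 4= -957.75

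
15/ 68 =0.22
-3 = -3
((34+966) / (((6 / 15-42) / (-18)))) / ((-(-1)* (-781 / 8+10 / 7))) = -315000 / 70031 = -4.50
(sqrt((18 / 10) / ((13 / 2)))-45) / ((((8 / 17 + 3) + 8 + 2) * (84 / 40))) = -1.57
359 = 359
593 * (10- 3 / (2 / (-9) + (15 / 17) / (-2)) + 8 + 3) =3072333 / 203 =15134.65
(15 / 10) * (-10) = -15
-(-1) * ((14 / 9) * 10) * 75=3500 / 3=1166.67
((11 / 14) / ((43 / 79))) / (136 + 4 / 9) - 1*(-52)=38449133 / 739256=52.01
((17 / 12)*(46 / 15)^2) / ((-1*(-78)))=8993 / 52650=0.17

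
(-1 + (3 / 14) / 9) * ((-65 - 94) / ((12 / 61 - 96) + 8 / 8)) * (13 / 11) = -1723189 / 890582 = -1.93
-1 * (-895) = 895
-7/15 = -0.47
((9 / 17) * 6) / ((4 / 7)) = 189 / 34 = 5.56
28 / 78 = 14 / 39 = 0.36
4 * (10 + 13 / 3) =172 / 3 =57.33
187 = 187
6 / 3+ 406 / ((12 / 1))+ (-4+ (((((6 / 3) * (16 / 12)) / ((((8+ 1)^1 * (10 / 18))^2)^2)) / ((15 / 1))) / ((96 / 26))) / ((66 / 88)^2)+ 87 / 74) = 927453848 / 28096875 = 33.01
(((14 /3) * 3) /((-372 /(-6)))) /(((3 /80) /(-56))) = -31360 /93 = -337.20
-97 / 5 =-19.40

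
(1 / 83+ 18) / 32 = 1495 / 2656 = 0.56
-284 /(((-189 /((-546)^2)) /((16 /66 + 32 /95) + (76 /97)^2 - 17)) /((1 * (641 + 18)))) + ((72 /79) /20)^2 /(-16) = -51541743573981539906089 /11045527128900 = -4666300030.09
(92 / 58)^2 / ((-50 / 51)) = -53958 / 21025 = -2.57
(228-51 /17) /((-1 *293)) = -225 /293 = -0.77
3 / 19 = 0.16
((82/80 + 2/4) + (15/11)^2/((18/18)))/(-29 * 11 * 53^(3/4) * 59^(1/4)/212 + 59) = -4394678299 * 53^(1/4) * 59^(3/4)/4465544120910 - 27552842 * sqrt(3127)/37843594245 - 224223128 * 53^(3/4) * 59^(1/4)/416279536695 - 96709754656/4579074903645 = -0.15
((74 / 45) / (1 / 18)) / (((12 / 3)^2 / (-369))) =-13653 / 20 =-682.65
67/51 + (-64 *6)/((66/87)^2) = -4109429/6171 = -665.93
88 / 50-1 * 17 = -381 / 25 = -15.24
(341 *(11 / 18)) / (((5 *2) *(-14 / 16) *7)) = -7502 / 2205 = -3.40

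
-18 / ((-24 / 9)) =27 / 4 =6.75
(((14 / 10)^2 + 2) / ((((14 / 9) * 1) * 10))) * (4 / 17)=891 / 14875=0.06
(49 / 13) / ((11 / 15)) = 735 / 143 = 5.14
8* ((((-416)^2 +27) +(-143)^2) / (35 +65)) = 387064 / 25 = 15482.56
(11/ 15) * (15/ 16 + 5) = 209/ 48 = 4.35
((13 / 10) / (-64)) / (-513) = 13 / 328320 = 0.00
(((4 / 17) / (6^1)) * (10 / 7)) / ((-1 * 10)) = -2 / 357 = -0.01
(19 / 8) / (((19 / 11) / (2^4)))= 22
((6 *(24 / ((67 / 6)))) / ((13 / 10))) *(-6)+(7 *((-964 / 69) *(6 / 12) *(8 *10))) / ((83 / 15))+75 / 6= -2507359845 / 3325478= -753.98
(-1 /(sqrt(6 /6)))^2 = 1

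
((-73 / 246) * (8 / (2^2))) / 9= -73 / 1107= -0.07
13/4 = 3.25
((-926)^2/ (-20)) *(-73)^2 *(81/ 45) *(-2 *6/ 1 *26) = 128311268080.32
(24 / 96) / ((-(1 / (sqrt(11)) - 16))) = sqrt(11) / 11260 + 44 / 2815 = 0.02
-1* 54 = -54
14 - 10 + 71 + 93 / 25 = 1968 / 25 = 78.72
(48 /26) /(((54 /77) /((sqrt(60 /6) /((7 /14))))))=616*sqrt(10) /117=16.65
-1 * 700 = -700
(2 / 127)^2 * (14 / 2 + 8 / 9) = 284 / 145161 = 0.00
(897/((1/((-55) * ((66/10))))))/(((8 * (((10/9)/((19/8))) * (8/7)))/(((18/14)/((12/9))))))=-1503345987/20480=-73405.57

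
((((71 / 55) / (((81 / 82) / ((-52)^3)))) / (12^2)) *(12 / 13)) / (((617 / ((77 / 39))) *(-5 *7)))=1210976 / 11244825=0.11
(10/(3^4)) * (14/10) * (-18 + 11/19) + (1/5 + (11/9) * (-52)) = -66.37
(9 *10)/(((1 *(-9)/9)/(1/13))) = -90/13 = -6.92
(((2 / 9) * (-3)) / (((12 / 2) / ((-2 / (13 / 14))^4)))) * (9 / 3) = -614656 / 85683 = -7.17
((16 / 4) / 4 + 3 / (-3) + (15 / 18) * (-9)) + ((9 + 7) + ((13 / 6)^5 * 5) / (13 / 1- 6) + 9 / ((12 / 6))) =2564081 / 54432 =47.11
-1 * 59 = -59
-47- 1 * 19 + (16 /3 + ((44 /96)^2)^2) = -20113103 /331776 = -60.62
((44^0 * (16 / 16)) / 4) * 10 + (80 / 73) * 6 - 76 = -9771 / 146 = -66.92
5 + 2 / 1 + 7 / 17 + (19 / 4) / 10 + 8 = 10803 / 680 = 15.89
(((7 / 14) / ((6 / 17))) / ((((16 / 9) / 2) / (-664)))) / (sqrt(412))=-4233* sqrt(103) / 824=-52.14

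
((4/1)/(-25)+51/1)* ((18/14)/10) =11439/1750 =6.54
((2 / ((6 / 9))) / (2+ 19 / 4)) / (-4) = -1 / 9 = -0.11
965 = 965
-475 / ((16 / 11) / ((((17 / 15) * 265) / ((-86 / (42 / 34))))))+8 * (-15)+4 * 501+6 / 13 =58909423 / 17888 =3293.24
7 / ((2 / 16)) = 56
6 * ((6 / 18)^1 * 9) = 18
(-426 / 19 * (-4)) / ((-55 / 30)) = -10224 / 209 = -48.92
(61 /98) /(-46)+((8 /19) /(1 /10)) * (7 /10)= 251289 /85652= 2.93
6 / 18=1 / 3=0.33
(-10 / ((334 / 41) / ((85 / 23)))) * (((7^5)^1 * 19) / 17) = -327316325 / 3841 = -85216.43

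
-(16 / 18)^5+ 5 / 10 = -6487 / 118098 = -0.05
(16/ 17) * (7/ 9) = 112/ 153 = 0.73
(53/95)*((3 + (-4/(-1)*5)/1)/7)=1219/665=1.83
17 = 17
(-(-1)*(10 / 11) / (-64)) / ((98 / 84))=-15 / 1232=-0.01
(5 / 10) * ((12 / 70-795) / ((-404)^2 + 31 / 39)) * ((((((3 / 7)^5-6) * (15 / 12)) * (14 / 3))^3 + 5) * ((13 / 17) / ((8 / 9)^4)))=126.94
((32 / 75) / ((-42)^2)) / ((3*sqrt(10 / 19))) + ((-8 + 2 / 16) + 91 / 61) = -3115 / 488 + 4*sqrt(190) / 496125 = -6.38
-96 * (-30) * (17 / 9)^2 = 92480 / 9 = 10275.56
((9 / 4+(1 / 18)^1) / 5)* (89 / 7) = 7387 / 1260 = 5.86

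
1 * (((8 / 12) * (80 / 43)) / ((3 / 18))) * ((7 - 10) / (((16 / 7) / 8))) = -3360 / 43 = -78.14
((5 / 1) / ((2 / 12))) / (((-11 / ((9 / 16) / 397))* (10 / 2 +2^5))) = -135 / 1292632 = -0.00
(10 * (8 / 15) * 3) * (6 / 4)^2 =36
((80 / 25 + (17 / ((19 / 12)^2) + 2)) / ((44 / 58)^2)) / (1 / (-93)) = -76883379 / 39710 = -1936.12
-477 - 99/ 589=-281052/ 589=-477.17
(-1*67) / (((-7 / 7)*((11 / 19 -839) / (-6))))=1273 / 2655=0.48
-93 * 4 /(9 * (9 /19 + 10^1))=-2356 /597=-3.95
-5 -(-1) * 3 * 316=943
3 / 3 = 1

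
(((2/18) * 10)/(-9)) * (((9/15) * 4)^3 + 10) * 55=-65516/405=-161.77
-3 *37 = -111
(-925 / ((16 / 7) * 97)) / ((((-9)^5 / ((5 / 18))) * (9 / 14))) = 0.00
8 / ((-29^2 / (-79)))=632 / 841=0.75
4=4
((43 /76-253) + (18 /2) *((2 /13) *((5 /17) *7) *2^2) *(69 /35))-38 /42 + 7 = -78958769 /352716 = -223.86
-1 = -1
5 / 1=5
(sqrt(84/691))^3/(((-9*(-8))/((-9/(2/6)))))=-63*sqrt(14511)/477481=-0.02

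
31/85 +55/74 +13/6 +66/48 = 350953/75480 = 4.65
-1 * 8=-8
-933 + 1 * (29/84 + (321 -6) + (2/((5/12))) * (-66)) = -392471/420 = -934.45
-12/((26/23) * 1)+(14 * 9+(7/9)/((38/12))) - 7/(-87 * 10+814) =115.76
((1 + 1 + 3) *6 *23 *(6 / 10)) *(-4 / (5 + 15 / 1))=-414 / 5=-82.80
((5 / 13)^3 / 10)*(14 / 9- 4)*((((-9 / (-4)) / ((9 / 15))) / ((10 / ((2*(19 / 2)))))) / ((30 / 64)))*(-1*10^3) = 4180000 / 19773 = 211.40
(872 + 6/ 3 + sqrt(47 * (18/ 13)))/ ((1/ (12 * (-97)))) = -1017336 - 3492 * sqrt(1222)/ 13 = -1026726.02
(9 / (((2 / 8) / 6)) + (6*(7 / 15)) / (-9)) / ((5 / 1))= 9706 / 225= 43.14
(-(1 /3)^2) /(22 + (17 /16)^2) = -256 /53289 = -0.00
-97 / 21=-4.62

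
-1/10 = -0.10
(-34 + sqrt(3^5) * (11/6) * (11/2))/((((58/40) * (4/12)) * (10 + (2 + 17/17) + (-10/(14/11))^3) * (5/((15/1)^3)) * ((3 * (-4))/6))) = 182.22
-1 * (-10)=10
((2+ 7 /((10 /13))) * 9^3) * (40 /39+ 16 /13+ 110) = 59043897 /65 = 908367.65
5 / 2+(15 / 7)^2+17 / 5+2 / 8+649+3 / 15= 659.94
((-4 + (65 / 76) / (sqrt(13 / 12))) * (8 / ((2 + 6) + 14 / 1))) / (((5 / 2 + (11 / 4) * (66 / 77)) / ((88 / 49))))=-64 / 119 + 40 * sqrt(39) / 2261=-0.43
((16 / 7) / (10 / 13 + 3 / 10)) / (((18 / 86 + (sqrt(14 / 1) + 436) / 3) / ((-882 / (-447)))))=211583736000 / 7300104319429-484585920*sqrt(14) / 7300104319429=0.03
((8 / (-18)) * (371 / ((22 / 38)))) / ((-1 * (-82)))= -14098 / 4059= -3.47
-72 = -72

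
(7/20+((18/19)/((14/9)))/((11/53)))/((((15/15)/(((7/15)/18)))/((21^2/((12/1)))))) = 4708949/1504800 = 3.13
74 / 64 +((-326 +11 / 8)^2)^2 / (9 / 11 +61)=179643548.79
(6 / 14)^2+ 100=4909 / 49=100.18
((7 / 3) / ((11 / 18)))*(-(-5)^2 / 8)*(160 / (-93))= 7000 / 341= 20.53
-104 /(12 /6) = -52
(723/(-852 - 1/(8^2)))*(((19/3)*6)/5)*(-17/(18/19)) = 94657088/817935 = 115.73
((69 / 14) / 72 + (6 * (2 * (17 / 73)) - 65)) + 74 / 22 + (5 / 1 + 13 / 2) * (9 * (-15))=-434734451 / 269808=-1611.27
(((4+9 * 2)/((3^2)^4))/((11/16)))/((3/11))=352/19683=0.02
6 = 6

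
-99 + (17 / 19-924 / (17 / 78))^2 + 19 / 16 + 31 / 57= 89969623694449 / 5007792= 17965926.64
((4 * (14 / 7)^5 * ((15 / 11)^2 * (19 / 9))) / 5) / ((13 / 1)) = 12160 / 1573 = 7.73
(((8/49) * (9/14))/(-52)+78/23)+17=2091064/102557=20.39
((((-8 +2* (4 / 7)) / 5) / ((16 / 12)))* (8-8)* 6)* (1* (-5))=0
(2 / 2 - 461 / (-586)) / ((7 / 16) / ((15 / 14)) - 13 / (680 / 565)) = -0.17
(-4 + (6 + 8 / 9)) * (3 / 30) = 13 / 45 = 0.29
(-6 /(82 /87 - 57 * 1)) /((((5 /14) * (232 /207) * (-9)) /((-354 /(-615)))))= -85491 /4998925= -0.02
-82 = -82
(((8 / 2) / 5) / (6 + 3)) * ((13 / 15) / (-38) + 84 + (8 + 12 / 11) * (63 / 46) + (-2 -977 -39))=-265799858 / 3244725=-81.92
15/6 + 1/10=13/5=2.60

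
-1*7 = -7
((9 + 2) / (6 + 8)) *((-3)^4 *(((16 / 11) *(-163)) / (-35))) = 105624 / 245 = 431.12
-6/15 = -2/5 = -0.40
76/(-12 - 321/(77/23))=-5852/8307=-0.70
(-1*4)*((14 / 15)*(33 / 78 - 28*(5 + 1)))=121996 / 195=625.62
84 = 84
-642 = -642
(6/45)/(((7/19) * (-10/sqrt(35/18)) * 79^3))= -19 * sqrt(70)/1553072850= -0.00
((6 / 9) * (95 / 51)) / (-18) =-95 / 1377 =-0.07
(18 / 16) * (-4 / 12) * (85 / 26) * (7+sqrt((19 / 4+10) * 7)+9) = -255 / 13-255 * sqrt(413) / 416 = -32.07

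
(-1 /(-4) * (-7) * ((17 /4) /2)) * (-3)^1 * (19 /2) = 6783 /64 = 105.98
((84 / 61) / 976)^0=1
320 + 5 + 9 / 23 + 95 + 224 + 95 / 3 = 46648 / 69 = 676.06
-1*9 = -9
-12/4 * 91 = -273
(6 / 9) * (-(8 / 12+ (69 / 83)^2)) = -56122 / 62001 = -0.91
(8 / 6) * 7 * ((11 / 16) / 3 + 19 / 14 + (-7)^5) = -5646619 / 36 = -156850.53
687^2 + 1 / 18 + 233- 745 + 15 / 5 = 8486281 / 18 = 471460.06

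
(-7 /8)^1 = -7 /8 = -0.88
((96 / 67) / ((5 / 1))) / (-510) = -16 / 28475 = -0.00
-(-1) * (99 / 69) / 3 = 11 / 23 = 0.48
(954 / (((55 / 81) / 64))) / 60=412128 / 275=1498.65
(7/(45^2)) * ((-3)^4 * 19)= 133/25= 5.32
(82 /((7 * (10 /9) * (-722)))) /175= -369 /4422250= -0.00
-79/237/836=-1/2508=-0.00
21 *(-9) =-189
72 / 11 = 6.55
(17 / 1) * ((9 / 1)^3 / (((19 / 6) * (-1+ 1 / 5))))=-185895 / 38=-4891.97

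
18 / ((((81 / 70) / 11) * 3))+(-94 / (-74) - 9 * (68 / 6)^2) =-1096595 / 999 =-1097.69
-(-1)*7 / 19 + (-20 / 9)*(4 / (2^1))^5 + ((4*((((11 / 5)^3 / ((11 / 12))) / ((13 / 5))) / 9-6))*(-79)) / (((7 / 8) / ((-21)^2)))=48708874043 / 55575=876452.97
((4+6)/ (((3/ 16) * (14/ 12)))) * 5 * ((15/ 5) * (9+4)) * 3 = 187200/ 7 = 26742.86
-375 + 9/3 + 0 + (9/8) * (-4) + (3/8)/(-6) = -6025/16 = -376.56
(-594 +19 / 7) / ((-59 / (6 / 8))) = 7.52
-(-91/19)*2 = 182/19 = 9.58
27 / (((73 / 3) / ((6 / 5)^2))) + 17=33941 / 1825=18.60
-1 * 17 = -17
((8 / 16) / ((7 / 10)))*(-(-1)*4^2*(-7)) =-80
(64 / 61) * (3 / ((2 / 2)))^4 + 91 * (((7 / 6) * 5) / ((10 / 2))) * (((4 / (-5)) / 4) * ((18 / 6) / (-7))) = 57391 / 610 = 94.08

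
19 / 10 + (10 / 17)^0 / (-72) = 679 / 360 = 1.89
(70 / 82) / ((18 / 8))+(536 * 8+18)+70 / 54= 4768597 / 1107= 4307.68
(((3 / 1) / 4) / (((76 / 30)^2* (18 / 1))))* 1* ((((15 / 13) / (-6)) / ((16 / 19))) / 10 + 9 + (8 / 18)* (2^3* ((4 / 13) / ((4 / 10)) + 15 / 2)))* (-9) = -2.24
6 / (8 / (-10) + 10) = 15 / 23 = 0.65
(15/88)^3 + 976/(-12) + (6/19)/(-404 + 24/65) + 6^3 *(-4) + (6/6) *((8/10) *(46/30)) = -6013393969879871/6369429158400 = -944.10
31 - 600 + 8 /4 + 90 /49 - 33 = -29310 /49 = -598.16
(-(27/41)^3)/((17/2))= -39366/1171657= -0.03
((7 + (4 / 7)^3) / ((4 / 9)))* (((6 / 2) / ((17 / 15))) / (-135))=-435 / 1372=-0.32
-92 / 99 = -0.93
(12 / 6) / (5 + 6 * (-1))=-2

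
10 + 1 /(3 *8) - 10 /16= 9.42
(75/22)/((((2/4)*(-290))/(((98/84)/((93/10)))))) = -175/59334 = -0.00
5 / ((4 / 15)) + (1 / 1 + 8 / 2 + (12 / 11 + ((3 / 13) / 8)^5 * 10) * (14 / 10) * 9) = 12545213081867 / 334579548160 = 37.50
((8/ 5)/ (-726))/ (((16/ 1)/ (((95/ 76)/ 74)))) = -1/ 429792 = -0.00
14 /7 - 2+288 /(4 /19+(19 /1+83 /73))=14.15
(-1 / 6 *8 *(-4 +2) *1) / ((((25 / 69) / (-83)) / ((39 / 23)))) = -25896 / 25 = -1035.84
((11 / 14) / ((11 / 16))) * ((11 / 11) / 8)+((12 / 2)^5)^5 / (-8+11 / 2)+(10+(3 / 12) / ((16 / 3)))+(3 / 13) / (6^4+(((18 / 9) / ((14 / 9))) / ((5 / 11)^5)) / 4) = -12677695622404086730269212840219 / 1114805415360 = -11372115211971880540.21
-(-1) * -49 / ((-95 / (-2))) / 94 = -49 / 4465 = -0.01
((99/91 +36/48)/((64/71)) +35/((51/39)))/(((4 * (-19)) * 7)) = -600377/11088896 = -0.05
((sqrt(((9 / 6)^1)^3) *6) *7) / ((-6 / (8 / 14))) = -7.35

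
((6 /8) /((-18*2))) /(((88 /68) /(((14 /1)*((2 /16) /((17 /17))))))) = -0.03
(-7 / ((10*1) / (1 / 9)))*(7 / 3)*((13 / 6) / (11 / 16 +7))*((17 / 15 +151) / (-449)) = 5814536 / 335504025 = 0.02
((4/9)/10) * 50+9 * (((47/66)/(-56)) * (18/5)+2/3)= 7.81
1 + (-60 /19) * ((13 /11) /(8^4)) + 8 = 1925949 /214016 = 9.00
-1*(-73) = 73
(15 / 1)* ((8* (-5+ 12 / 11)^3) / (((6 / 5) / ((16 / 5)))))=-25442240 / 1331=-19115.13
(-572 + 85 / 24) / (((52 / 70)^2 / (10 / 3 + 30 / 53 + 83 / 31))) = -541774785475 / 79968096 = -6774.89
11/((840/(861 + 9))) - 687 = -18917/28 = -675.61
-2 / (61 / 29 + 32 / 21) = -1218 / 2209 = -0.55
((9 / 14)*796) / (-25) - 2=-22.47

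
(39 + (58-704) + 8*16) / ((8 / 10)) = -2395 / 4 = -598.75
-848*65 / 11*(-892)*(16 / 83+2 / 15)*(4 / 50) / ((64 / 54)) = 2245704552 / 22825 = 98387.93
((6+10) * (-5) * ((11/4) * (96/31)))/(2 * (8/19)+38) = -66880/3813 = -17.54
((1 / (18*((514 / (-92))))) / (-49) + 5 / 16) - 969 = -1756609795 / 1813392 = -968.69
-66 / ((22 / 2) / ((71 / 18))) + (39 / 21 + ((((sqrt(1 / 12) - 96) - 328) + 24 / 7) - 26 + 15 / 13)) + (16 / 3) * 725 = sqrt(3) / 6 + 309349 / 91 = 3399.73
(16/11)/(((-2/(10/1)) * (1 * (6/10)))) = -400/33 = -12.12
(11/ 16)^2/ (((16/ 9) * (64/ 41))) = 44649/ 262144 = 0.17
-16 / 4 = -4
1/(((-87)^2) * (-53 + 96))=1/325467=0.00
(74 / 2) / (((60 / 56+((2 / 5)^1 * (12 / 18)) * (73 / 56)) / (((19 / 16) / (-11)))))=-73815 / 26224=-2.81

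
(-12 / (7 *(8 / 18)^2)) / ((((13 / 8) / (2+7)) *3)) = -1458 / 91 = -16.02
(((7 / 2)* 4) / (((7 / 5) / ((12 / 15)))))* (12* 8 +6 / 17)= 13104 / 17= 770.82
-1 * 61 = -61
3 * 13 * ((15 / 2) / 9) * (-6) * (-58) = 11310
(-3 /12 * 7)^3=-5.36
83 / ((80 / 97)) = 8051 / 80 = 100.64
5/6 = 0.83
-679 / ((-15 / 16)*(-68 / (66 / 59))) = -59752 / 5015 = -11.91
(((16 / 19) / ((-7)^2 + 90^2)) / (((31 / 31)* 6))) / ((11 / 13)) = 104 / 5109423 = 0.00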